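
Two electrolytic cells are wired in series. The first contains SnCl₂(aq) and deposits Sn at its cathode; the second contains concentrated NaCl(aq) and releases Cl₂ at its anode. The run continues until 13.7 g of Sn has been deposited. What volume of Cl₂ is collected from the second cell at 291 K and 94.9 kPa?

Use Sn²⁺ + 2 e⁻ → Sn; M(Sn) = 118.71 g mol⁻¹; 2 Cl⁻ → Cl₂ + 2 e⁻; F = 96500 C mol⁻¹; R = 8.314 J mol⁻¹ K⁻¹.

n(Sn) = 13.7 / 118.71 = 0.1154 mol, so n(e⁻) = 2 × 0.1154 = 0.2308 mol.
The cells are in series, so the same 0.2308 mol of electrons passes through the second cell.
2 Cl⁻ → Cl₂ + 2 e⁻ — 2 mol e⁻ per mol Cl₂, so n(Cl₂) = 0.2308/2 = 0.1154 mol.
V = nRT/P = (0.1154 × 8.314 × 291) / (94.9 × 10³) = 0.00294 m³ = 2.94 L.

2.94 L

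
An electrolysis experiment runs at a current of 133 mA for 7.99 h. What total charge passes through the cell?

3830 C

Q = I·t = 0.1330 A × 28764 s = 3830 C.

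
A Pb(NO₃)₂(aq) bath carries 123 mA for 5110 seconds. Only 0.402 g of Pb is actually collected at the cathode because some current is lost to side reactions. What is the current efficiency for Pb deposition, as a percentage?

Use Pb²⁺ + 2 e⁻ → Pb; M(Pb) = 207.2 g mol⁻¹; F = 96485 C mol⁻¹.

59.6 %

Q = I·t = 0.1230 × 5110.0 = 628.5 C; n(e⁻) = 628.5/96485 = 0.006514 mol.
Theoretical n(Pb) = n(e⁻)/2 = 0.003257 mol, i.e. m_theo = 0.003257 × 207.2 = 0.6749 g.
Efficiency = m_actual / m_theo = 0.402 / 0.6749 = 59.6 %.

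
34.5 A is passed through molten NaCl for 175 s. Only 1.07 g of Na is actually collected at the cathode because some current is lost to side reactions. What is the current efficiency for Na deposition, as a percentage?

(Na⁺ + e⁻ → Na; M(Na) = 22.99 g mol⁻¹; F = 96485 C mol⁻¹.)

Q = I·t = 34.50 × 175.00 = 6038 C; n(e⁻) = 6038/96485 = 0.06257 mol.
Theoretical n(Na) = n(e⁻)/1 = 0.06257 mol, i.e. m_theo = 0.06257 × 22.99 = 1.439 g.
Efficiency = m_actual / m_theo = 1.07 / 1.439 = 74.4 %.

74.4 %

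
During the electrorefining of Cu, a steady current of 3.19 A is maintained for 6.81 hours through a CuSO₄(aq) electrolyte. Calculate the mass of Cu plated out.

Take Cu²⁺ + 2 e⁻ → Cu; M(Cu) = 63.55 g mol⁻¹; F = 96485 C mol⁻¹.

Q = I·t = 3.190 A × 24516 s = 78210 C.
n(e⁻) = Q/F = 78210 / 96485 = 0.8106 mol.
Cu²⁺ + 2 e⁻ → Cu, so n(Cu) = n(e⁻)/2 = 0.4053 mol.
m = n·M = 0.4053 × 63.55 = 25.8 g.

25.8 g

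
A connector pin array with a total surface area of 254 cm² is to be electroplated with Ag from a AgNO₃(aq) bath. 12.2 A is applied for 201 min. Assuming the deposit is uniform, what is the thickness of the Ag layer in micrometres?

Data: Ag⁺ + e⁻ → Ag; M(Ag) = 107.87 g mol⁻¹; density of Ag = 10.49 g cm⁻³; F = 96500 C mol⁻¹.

Q = I·t = 12.20 × 12060 = 147100 C; n(e⁻) = 1.525 mol.
n(Ag) = n(e⁻)/1 = 1.525 mol, so m = 1.525 × 107.87 = 164.5 g.
Volume = m/ρ = 164.5 / 10.49 = 15.68 cm³.
Thickness = V/A = 15.68 / 254 = 0.0617 cm = 617 μm.

617 μm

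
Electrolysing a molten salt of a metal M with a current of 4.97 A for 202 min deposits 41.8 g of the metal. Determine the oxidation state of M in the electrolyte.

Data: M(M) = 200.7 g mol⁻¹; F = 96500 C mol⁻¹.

+3

Q = I·t = 4.970 A × 12120 s = 60240 C, so n(e⁻) = 60240/96500 = 0.6242 mol.
n(M) deposited = 41.8 / 200.7 = 0.2083 mol.
Electrons per atom = n(e⁻)/n(M) = 0.6242 / 0.2083 = 3.00 ≈ 3, so the ion is M³⁺.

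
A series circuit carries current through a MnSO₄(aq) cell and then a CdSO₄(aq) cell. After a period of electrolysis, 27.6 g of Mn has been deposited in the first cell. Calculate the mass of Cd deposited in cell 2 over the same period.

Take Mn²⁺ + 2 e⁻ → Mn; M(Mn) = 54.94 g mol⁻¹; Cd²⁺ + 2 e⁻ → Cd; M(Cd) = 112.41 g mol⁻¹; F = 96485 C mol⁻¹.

n(Mn) = 27.6 / 54.94 = 0.5024 mol.
Since Mn²⁺ + 2 e⁻ → Mn, n(e⁻) passed = 2 × 0.5024 = 1.005 mol.
Cells in series carry the same charge, so the same 1.005 mol of electrons passes through cell 2.
Cd²⁺ + 2 e⁻ → Cd, so n(Cd) = 1.005 / 2 = 0.5024 mol.
m(Cd) = 0.5024 × 112.41 = 56.5 g.

56.5 g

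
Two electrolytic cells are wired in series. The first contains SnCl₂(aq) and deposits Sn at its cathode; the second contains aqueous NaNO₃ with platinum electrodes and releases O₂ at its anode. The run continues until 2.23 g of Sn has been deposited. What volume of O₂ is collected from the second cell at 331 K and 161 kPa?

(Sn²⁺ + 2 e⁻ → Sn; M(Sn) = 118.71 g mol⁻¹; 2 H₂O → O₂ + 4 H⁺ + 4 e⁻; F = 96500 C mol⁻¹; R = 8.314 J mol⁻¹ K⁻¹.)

n(Sn) = 2.23 / 118.71 = 0.01879 mol, so n(e⁻) = 2 × 0.01879 = 0.03757 mol.
The cells are in series, so the same 0.03757 mol of electrons passes through the second cell.
2 H₂O → O₂ + 4 H⁺ + 4 e⁻ — 4 mol e⁻ per mol O₂, so n(O₂) = 0.03757/4 = 0.009393 mol.
V = nRT/P = (0.009393 × 8.314 × 331) / (161 × 10³) = 1.61 × 10⁻⁴ m³ = 0.161 L.

0.161 L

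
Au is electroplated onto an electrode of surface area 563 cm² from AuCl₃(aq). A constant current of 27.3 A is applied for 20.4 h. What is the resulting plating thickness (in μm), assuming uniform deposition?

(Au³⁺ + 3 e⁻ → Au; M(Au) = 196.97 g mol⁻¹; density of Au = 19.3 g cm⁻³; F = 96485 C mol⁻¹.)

1260 μm

Q = I·t = 27.30 × 73440 = 2005000 C; n(e⁻) = 20.78 mol.
n(Au) = n(e⁻)/3 = 6.927 mol, so m = 6.927 × 196.97 = 1364 g.
Volume = m/ρ = 1364 / 19.3 = 70.69 cm³.
Thickness = V/A = 70.69 / 563 = 0.126 cm = 1260 μm.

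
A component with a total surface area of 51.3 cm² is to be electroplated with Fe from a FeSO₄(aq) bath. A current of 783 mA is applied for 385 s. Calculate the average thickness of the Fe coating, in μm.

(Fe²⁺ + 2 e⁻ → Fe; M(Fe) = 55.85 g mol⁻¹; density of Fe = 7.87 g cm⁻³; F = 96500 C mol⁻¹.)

2.16 μm

Q = I·t = 0.7830 × 385.00 = 301.5 C; n(e⁻) = 0.003124 mol.
n(Fe) = n(e⁻)/2 = 0.001562 mol, so m = 0.001562 × 55.85 = 0.08723 g.
Volume = m/ρ = 0.08723 / 7.87 = 0.01108 cm³.
Thickness = V/A = 0.01108 / 51.3 = 2.16 × 10⁻⁴ cm = 2.16 μm.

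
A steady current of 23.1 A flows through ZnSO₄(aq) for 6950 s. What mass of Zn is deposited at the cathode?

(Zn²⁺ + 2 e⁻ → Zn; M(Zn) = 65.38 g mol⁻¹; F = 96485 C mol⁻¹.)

Q = I·t = 23.10 A × 6950.0 s = 160500 C.
n(e⁻) = Q/F = 160500 / 96485 = 1.664 mol.
Zn²⁺ + 2 e⁻ → Zn, so n(Zn) = n(e⁻)/2 = 0.8320 mol.
m = n·M = 0.8320 × 65.38 = 54.4 g.

54.4 g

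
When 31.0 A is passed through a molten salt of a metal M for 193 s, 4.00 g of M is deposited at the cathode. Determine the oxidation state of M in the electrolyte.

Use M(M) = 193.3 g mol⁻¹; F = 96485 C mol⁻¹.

Q = I·t = 31.00 A × 193.00 s = 5983 C, so n(e⁻) = 5983/96485 = 0.06201 mol.
n(M) deposited = 4.00 / 193.3 = 0.02069 mol.
Electrons per atom = n(e⁻)/n(M) = 0.06201 / 0.02069 = 3.00 ≈ 3, so the ion is M³⁺.

+3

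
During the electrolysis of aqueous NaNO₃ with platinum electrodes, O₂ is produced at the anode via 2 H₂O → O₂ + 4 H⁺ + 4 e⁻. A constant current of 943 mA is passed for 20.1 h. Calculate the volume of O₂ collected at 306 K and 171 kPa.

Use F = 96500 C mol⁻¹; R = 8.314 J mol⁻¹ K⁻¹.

Q = I·t = 0.9430 A × 72360 s = 68240 C.
n(e⁻) = Q/F = 68240 / 96500 = 0.7071 mol.
4 electrons are transferred per O₂ molecule, so n(O₂) = 0.7071 / 4 = 0.1768 mol.
V = nRT/P = (0.1768 × 8.314 × 306) / (171 × 10³ Pa) = 0.00263 m³ = 2.63 L.

2.63 L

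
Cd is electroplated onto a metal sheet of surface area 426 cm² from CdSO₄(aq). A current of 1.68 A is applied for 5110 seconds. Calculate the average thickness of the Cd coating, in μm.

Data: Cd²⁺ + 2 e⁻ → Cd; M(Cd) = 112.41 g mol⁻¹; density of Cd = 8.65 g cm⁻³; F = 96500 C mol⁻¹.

Q = I·t = 1.680 × 5110.0 = 8585 C; n(e⁻) = 0.08896 mol.
n(Cd) = n(e⁻)/2 = 0.04448 mol, so m = 0.04448 × 112.41 = 5.000 g.
Volume = m/ρ = 5.000 / 8.65 = 0.5780 cm³.
Thickness = V/A = 0.5780 / 426 = 0.00136 cm = 13.6 μm.

13.6 μm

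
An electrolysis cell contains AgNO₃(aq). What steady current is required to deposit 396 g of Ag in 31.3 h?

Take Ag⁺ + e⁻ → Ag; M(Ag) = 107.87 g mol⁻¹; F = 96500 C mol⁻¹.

3.14 A

n(Ag) = 396 / 107.87 = 3.671 mol.
n(e⁻) = 1 × 3.671 = 3.671 mol.
Q = n(e⁻)·F = 3.671 × 96500 = 354300 C.
I = Q/t = 354300 / 112680 s = 3.14 A.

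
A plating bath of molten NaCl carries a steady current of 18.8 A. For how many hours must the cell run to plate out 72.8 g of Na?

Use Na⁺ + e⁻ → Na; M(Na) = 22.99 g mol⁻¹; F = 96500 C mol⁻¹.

n(Na) = m/M = 72.8 / 22.99 = 3.167 mol.
Each Na atom requires 1 electron, so n(e⁻) = 1 × 3.167 = 3.167 mol.
Q = n(e⁻)·F = 3.167 × 96500 = 305600 C.
t = Q/I = 305600 / 18.80 A = 16250 s = 4.52 h.

4.52 h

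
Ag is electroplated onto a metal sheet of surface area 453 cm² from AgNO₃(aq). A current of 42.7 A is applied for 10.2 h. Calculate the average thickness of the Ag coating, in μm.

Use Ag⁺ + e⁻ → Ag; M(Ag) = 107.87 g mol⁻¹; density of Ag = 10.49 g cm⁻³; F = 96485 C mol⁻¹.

Q = I·t = 42.70 × 36720 = 1568000 C; n(e⁻) = 16.25 mol.
n(Ag) = n(e⁻)/1 = 16.25 mol, so m = 16.25 × 107.87 = 1753 g.
Volume = m/ρ = 1753 / 10.49 = 167.1 cm³.
Thickness = V/A = 167.1 / 453 = 0.369 cm = 3690 μm.

3690 μm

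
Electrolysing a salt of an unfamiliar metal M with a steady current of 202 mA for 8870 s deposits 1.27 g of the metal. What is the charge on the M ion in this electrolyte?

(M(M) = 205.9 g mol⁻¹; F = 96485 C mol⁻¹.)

+3

Q = I·t = 0.2020 A × 8870.0 s = 1792 C, so n(e⁻) = 1792/96485 = 0.01857 mol.
n(M) deposited = 1.27 / 205.9 = 0.006168 mol.
Electrons per atom = n(e⁻)/n(M) = 0.01857 / 0.006168 = 3.01 ≈ 3, so the ion is M³⁺.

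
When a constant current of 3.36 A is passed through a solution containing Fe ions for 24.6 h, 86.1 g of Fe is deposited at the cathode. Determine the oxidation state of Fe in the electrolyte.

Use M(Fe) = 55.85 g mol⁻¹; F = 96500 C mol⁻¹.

Q = I·t = 3.360 A × 88560 s = 297600 C, so n(e⁻) = 297600/96500 = 3.084 mol.
n(Fe) deposited = 86.1 / 55.85 = 1.542 mol.
Electrons per atom = n(e⁻)/n(Fe) = 3.084 / 1.542 = 2.00 ≈ 2, so the ion is Fe²⁺.

+2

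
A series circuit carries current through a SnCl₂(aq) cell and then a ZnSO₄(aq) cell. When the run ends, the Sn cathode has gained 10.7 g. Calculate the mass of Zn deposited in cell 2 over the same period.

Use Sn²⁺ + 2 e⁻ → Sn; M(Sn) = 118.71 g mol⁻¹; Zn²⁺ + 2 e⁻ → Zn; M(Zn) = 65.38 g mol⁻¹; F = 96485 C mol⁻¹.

5.89 g

n(Sn) = 10.7 / 118.71 = 0.09014 mol.
Since Sn²⁺ + 2 e⁻ → Sn, n(e⁻) passed = 2 × 0.09014 = 0.1803 mol.
Cells in series carry the same charge, so the same 0.1803 mol of electrons passes through cell 2.
Zn²⁺ + 2 e⁻ → Zn, so n(Zn) = 0.1803 / 2 = 0.09014 mol.
m(Zn) = 0.09014 × 65.38 = 5.89 g.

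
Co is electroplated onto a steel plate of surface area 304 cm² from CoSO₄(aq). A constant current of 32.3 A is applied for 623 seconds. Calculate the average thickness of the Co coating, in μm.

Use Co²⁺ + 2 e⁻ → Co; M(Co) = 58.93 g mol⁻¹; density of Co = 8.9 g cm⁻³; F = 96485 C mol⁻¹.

22.7 μm

Q = I·t = 32.30 × 623.00 = 20120 C; n(e⁻) = 0.2086 mol.
n(Co) = n(e⁻)/2 = 0.1043 mol, so m = 0.1043 × 58.93 = 6.145 g.
Volume = m/ρ = 6.145 / 8.9 = 0.6905 cm³.
Thickness = V/A = 0.6905 / 304 = 0.00227 cm = 22.7 μm.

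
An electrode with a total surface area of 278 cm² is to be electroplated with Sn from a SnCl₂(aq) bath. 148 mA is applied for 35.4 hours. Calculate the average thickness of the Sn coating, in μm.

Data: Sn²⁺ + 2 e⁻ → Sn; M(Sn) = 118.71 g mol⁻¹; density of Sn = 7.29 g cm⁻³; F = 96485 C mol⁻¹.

57.3 μm

Q = I·t = 0.1480 × 127440 = 18860 C; n(e⁻) = 0.1955 mol.
n(Sn) = n(e⁻)/2 = 0.09774 mol, so m = 0.09774 × 118.71 = 11.60 g.
Volume = m/ρ = 11.60 / 7.29 = 1.592 cm³.
Thickness = V/A = 1.592 / 278 = 0.00573 cm = 57.3 μm.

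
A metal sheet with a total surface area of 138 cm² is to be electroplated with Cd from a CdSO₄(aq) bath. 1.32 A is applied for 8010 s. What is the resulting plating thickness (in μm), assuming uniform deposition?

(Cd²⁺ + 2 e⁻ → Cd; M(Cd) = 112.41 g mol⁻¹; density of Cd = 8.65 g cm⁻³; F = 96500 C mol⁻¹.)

51.6 μm

Q = I·t = 1.320 × 8010.0 = 10570 C; n(e⁻) = 0.1096 mol.
n(Cd) = n(e⁻)/2 = 0.05478 mol, so m = 0.05478 × 112.41 = 6.158 g.
Volume = m/ρ = 6.158 / 8.65 = 0.7119 cm³.
Thickness = V/A = 0.7119 / 138 = 0.00516 cm = 51.6 μm.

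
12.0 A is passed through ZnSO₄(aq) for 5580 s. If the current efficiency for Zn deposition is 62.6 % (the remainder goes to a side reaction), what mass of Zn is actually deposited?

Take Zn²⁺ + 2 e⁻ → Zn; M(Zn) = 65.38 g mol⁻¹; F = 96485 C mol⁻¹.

14.2 g

Q = I·t = 12.00 × 5580.0 = 66960 C.
n(e⁻) = 66960/96485 = 0.6940 mol; theoretically n(Zn) = 0.6940/2 = 0.3470 mol, m_theo = 22.69 g.
At 62.6 % efficiency, m_actual = 0.626 × 22.69 = 14.2 g.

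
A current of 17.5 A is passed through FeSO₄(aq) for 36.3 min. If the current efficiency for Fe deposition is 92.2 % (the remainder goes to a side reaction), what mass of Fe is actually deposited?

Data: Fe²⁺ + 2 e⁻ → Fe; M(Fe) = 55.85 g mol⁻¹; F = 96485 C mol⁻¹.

Q = I·t = 17.50 × 2178.0 = 38120 C.
n(e⁻) = 38120/96485 = 0.3950 mol; theoretically n(Fe) = 0.3950/2 = 0.1975 mol, m_theo = 11.03 g.
At 92.2 % efficiency, m_actual = 0.922 × 11.03 = 10.2 g.

10.2 g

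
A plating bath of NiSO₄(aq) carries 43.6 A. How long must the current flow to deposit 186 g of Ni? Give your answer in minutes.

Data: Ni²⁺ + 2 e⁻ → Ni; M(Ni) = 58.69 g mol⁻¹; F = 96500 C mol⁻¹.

n(Ni) = m/M = 186 / 58.69 = 3.169 mol.
Each Ni atom requires 2 electrons, so n(e⁻) = 2 × 3.169 = 6.338 mol.
Q = n(e⁻)·F = 6.338 × 96500 = 611700 C.
t = Q/I = 611700 / 43.60 A = 14030 s = 234 min.

234 min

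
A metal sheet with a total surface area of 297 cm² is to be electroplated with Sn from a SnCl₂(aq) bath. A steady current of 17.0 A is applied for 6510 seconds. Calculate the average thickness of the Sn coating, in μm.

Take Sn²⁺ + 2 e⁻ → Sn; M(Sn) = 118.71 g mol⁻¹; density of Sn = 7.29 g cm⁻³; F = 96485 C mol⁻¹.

Q = I·t = 17.00 × 6510.0 = 110700 C; n(e⁻) = 1.147 mol.
n(Sn) = n(e⁻)/2 = 0.5735 mol, so m = 0.5735 × 118.71 = 68.08 g.
Volume = m/ρ = 68.08 / 7.29 = 9.339 cm³.
Thickness = V/A = 9.339 / 297 = 0.0314 cm = 314 μm.

314 μm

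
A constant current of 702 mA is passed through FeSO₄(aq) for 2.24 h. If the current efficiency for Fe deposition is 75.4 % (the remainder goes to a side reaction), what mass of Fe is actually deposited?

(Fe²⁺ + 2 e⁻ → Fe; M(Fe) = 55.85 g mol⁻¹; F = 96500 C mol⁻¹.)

Q = I·t = 0.7020 × 8064.0 = 5661 C.
n(e⁻) = 5661/96500 = 0.05866 mol; theoretically n(Fe) = 0.05866/2 = 0.02933 mol, m_theo = 1.638 g.
At 75.4 % efficiency, m_actual = 0.754 × 1.638 = 1.24 g.

1.24 g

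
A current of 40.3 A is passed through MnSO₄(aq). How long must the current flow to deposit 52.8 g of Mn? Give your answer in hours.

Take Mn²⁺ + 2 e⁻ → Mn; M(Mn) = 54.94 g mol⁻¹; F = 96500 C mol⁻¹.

1.28 h

n(Mn) = m/M = 52.8 / 54.94 = 0.9610 mol.
Each Mn atom requires 2 electrons, so n(e⁻) = 2 × 0.9610 = 1.922 mol.
Q = n(e⁻)·F = 1.922 × 96500 = 185500 C.
t = Q/I = 185500 / 40.30 A = 4603 s = 1.28 h.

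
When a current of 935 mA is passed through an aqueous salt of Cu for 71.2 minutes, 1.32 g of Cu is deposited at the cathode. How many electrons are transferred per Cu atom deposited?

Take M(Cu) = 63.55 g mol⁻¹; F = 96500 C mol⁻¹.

Q = I·t = 0.9350 A × 4272.0 s = 3994 C, so n(e⁻) = 3994/96500 = 0.04139 mol.
n(Cu) deposited = 1.32 / 63.55 = 0.02077 mol.
Electrons per atom = n(e⁻)/n(Cu) = 0.04139 / 0.02077 = 1.99 ≈ 2, so the ion is Cu²⁺.

2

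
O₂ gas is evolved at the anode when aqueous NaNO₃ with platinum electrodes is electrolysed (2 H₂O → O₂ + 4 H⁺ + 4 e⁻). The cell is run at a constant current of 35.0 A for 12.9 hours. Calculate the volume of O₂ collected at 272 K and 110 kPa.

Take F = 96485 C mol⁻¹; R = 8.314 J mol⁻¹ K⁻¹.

Q = I·t = 35.00 A × 46440 s = 1625000 C.
n(e⁻) = Q/F = 1625000 / 96485 = 16.85 mol.
4 electrons are transferred per O₂ molecule, so n(O₂) = 16.85 / 4 = 4.212 mol.
V = nRT/P = (4.212 × 8.314 × 272) / (110 × 10³ Pa) = 0.0866 m³ = 86.6 L.

86.6 L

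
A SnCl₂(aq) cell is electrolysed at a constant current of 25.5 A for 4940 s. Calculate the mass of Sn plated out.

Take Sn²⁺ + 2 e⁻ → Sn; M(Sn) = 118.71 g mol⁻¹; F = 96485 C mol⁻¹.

Q = I·t = 25.50 A × 4940.0 s = 126000 C.
n(e⁻) = Q/F = 126000 / 96485 = 1.306 mol.
Sn²⁺ + 2 e⁻ → Sn, so n(Sn) = n(e⁻)/2 = 0.6528 mol.
m = n·M = 0.6528 × 118.71 = 77.5 g.

77.5 g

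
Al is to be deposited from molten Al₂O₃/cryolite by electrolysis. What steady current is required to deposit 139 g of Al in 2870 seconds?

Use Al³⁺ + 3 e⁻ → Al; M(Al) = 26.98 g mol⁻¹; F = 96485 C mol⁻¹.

520 A

n(Al) = 139 / 26.98 = 5.152 mol.
n(e⁻) = 3 × 5.152 = 15.46 mol.
Q = n(e⁻)·F = 15.46 × 96485 = 1491000 C.
I = Q/t = 1491000 / 2870.0 s = 520 A.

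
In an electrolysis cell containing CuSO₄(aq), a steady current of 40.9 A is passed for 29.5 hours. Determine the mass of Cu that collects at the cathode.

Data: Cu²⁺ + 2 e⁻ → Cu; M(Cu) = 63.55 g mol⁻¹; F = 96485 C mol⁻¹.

1430 g

Q = I·t = 40.90 A × 106200 s = 4344000 C.
n(e⁻) = Q/F = 4344000 / 96485 = 45.02 mol.
Cu²⁺ + 2 e⁻ → Cu, so n(Cu) = n(e⁻)/2 = 22.51 mol.
m = n·M = 22.51 × 63.55 = 1430 g.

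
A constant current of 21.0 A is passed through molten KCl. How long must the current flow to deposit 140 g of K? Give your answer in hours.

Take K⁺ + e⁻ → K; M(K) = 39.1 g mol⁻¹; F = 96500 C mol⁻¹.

n(K) = m/M = 140 / 39.1 = 3.581 mol.
Each K atom requires 1 electron, so n(e⁻) = 1 × 3.581 = 3.581 mol.
Q = n(e⁻)·F = 3.581 × 96500 = 345500 C.
t = Q/I = 345500 / 21.00 A = 16450 s = 4.57 h.

4.57 h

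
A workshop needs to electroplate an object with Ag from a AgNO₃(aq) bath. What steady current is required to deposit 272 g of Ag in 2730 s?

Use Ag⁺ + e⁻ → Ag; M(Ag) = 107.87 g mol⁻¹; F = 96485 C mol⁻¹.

89.1 A

n(Ag) = 272 / 107.87 = 2.522 mol.
n(e⁻) = 1 × 2.522 = 2.522 mol.
Q = n(e⁻)·F = 2.522 × 96485 = 243300 C.
I = Q/t = 243300 / 2730.0 s = 89.1 A.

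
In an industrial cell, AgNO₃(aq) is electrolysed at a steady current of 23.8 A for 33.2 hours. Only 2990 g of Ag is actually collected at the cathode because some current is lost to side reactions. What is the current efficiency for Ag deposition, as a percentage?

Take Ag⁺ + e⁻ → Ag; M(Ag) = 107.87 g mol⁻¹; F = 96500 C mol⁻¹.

Q = I·t = 23.80 × 119520 = 2845000 C; n(e⁻) = 2845000/96500 = 29.48 mol.
Theoretical n(Ag) = n(e⁻)/1 = 29.48 mol, i.e. m_theo = 29.48 × 107.87 = 3180 g.
Efficiency = m_actual / m_theo = 2990 / 3180 = 94.0 %.

94.0 %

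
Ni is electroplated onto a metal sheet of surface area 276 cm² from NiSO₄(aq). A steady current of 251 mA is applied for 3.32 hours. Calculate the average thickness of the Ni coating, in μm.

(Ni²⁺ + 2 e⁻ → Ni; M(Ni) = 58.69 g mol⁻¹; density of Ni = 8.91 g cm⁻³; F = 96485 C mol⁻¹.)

3.71 μm

Q = I·t = 0.2510 × 11952 = 3000 C; n(e⁻) = 0.03109 mol.
n(Ni) = n(e⁻)/2 = 0.01555 mol, so m = 0.01555 × 58.69 = 0.9124 g.
Volume = m/ρ = 0.9124 / 8.91 = 0.1024 cm³.
Thickness = V/A = 0.1024 / 276 = 3.71 × 10⁻⁴ cm = 3.71 μm.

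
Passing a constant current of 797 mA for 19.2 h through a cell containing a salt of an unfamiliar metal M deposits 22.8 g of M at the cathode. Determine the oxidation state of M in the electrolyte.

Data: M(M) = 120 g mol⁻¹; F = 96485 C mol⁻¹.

+3

Q = I·t = 0.7970 A × 69120 s = 55090 C, so n(e⁻) = 55090/96485 = 0.5710 mol.
n(M) deposited = 22.8 / 120 = 0.1900 mol.
Electrons per atom = n(e⁻)/n(M) = 0.5710 / 0.1900 = 3.01 ≈ 3, so the ion is M³⁺.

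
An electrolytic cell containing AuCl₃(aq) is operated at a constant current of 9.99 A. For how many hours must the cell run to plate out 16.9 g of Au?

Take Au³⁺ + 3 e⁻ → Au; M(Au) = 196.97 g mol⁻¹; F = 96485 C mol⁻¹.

0.691 h

n(Au) = m/M = 16.9 / 196.97 = 0.08580 mol.
Each Au atom requires 3 electrons, so n(e⁻) = 3 × 0.08580 = 0.2574 mol.
Q = n(e⁻)·F = 0.2574 × 96485 = 24840 C.
t = Q/I = 24840 / 9.990 A = 2486 s = 0.691 h.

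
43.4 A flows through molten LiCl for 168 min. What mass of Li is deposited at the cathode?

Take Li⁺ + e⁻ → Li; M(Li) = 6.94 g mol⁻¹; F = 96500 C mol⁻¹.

31.5 g

Q = I·t = 43.40 A × 10080 s = 437500 C.
n(e⁻) = Q/F = 437500 / 96500 = 4.533 mol.
Li⁺ + e⁻ → Li, so n(Li) = n(e⁻)/1 = 4.533 mol.
m = n·M = 4.533 × 6.94 = 31.5 g.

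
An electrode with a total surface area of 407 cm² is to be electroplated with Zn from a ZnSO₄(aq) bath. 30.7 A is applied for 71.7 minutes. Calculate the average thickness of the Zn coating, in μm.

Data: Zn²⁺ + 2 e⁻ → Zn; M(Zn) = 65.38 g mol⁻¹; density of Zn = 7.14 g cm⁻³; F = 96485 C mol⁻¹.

154 μm

Q = I·t = 30.70 × 4302.0 = 132100 C; n(e⁻) = 1.369 mol.
n(Zn) = n(e⁻)/2 = 0.6844 mol, so m = 0.6844 × 65.38 = 44.75 g.
Volume = m/ρ = 44.75 / 7.14 = 6.267 cm³.
Thickness = V/A = 6.267 / 407 = 0.0154 cm = 154 μm.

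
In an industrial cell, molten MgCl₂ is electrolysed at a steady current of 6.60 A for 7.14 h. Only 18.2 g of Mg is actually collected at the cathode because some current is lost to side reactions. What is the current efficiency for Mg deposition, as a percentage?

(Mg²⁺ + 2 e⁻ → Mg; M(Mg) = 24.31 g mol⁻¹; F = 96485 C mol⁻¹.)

Q = I·t = 6.600 × 25704 = 169600 C; n(e⁻) = 169600/96485 = 1.758 mol.
Theoretical n(Mg) = n(e⁻)/2 = 0.8791 mol, i.e. m_theo = 0.8791 × 24.31 = 21.37 g.
Efficiency = m_actual / m_theo = 18.2 / 21.37 = 85.2 %.

85.2 %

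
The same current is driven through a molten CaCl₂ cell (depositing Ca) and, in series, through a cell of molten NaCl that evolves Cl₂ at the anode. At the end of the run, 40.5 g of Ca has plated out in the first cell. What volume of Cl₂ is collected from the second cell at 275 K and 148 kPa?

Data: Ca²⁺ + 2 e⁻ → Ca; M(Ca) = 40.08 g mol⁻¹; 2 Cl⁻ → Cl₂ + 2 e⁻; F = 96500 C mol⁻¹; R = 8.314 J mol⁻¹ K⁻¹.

n(Ca) = 40.5 / 40.08 = 1.010 mol, so n(e⁻) = 2 × 1.010 = 2.021 mol.
The cells are in series, so the same 2.021 mol of electrons passes through the second cell.
2 Cl⁻ → Cl₂ + 2 e⁻ — 2 mol e⁻ per mol Cl₂, so n(Cl₂) = 2.021/2 = 1.010 mol.
V = nRT/P = (1.010 × 8.314 × 275) / (148 × 10³) = 0.0156 m³ = 15.6 L.

15.6 L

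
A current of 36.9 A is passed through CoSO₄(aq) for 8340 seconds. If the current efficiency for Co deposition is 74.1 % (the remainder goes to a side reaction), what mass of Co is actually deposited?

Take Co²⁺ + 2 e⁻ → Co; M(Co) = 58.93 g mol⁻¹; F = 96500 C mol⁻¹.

69.6 g

Q = I·t = 36.90 × 8340.0 = 307700 C.
n(e⁻) = 307700/96500 = 3.189 mol; theoretically n(Co) = 3.189/2 = 1.595 mol, m_theo = 93.97 g.
At 74.1 % efficiency, m_actual = 0.741 × 93.97 = 69.6 g.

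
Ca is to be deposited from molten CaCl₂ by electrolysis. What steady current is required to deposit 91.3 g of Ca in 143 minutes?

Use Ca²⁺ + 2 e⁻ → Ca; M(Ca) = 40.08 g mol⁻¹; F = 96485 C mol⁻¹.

n(Ca) = 91.3 / 40.08 = 2.278 mol.
n(e⁻) = 2 × 2.278 = 4.556 mol.
Q = n(e⁻)·F = 4.556 × 96485 = 439600 C.
I = Q/t = 439600 / 8580.0 s = 51.2 A.

51.2 A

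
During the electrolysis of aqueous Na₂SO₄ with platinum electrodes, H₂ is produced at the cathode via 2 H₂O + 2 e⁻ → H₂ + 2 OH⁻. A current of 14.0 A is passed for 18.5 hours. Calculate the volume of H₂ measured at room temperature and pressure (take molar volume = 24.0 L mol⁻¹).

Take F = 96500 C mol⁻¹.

Q = I·t = 14.00 A × 66600 s = 932400 C.
n(e⁻) = Q/F = 932400 / 96500 = 9.662 mol.
2 electrons are transferred per H₂ molecule, so n(H₂) = 9.662 / 2 = 4.831 mol.
V = n × V_m = 4.831 × 24.0 = 116 L.

116 L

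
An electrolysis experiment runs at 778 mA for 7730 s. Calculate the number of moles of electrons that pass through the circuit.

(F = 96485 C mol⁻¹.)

0.0623 mol

Q = I·t = 0.7780 A × 7730.0 s = 6014 C.
n(e⁻) = Q/F = 6014 / 96485 = 0.0623 mol.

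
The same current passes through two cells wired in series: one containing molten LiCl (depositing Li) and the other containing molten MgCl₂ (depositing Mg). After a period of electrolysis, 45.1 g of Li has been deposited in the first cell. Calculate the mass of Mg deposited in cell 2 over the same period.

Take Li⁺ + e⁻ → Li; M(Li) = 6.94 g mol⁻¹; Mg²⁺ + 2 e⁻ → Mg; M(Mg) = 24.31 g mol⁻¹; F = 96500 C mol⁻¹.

79.0 g

n(Li) = 45.1 / 6.94 = 6.499 mol.
Since Li⁺ + e⁻ → Li, n(e⁻) passed = 1 × 6.499 = 6.499 mol.
Cells in series carry the same charge, so the same 6.499 mol of electrons passes through cell 2.
Mg²⁺ + 2 e⁻ → Mg, so n(Mg) = 6.499 / 2 = 3.249 mol.
m(Mg) = 3.249 × 24.31 = 79.0 g.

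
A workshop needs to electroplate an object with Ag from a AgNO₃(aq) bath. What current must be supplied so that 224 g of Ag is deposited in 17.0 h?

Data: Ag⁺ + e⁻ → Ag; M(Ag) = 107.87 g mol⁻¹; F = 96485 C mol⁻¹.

n(Ag) = 224 / 107.87 = 2.077 mol.
n(e⁻) = 1 × 2.077 = 2.077 mol.
Q = n(e⁻)·F = 2.077 × 96485 = 200400 C.
I = Q/t = 200400 / 61200 s = 3.27 A.

3.27 A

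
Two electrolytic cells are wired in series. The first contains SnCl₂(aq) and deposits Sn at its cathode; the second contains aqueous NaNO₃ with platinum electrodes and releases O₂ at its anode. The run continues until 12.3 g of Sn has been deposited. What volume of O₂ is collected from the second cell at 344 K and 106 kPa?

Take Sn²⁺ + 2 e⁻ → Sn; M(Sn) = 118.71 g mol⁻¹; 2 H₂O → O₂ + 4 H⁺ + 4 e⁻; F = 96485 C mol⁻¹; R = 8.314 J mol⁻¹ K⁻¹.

1.40 L

n(Sn) = 12.3 / 118.71 = 0.1036 mol, so n(e⁻) = 2 × 0.1036 = 0.2072 mol.
The cells are in series, so the same 0.2072 mol of electrons passes through the second cell.
2 H₂O → O₂ + 4 H⁺ + 4 e⁻ — 4 mol e⁻ per mol O₂, so n(O₂) = 0.2072/4 = 0.05181 mol.
V = nRT/P = (0.05181 × 8.314 × 344) / (106 × 10³) = 0.00140 m³ = 1.40 L.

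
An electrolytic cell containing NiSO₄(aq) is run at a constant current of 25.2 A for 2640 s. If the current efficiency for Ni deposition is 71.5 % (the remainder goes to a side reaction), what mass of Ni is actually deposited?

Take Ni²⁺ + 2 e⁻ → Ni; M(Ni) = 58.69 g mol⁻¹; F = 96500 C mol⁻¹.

14.5 g

Q = I·t = 25.20 × 2640.0 = 66530 C.
n(e⁻) = 66530/96500 = 0.6894 mol; theoretically n(Ni) = 0.6894/2 = 0.3447 mol, m_theo = 20.23 g.
At 71.5 % efficiency, m_actual = 0.715 × 20.23 = 14.5 g.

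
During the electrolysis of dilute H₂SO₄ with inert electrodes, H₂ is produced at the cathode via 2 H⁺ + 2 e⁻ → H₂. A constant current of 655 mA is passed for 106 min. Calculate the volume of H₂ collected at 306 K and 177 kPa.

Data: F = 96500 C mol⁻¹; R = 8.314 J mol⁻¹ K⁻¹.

Q = I·t = 0.6550 A × 6360.0 s = 4166 C.
n(e⁻) = Q/F = 4166 / 96500 = 0.04317 mol.
2 electrons are transferred per H₂ molecule, so n(H₂) = 0.04317 / 2 = 0.02158 mol.
V = nRT/P = (0.02158 × 8.314 × 306) / (177 × 10³ Pa) = 3.10 × 10⁻⁴ m³ = 0.310 L.

0.310 L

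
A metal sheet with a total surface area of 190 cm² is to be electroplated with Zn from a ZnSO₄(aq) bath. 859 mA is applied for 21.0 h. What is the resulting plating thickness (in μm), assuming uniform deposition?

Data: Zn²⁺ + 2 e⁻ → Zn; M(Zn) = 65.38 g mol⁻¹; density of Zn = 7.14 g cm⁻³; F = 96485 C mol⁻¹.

Q = I·t = 0.8590 × 75600 = 64940 C; n(e⁻) = 0.6731 mol.
n(Zn) = n(e⁻)/2 = 0.3365 mol, so m = 0.3365 × 65.38 = 22.00 g.
Volume = m/ρ = 22.00 / 7.14 = 3.082 cm³.
Thickness = V/A = 3.082 / 190 = 0.0162 cm = 162 μm.

162 μm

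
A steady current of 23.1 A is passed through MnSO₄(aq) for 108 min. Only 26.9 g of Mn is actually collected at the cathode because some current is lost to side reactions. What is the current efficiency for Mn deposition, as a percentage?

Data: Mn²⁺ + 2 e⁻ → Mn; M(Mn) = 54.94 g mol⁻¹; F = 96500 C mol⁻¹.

Q = I·t = 23.10 × 6480.0 = 149700 C; n(e⁻) = 149700/96500 = 1.551 mol.
Theoretical n(Mn) = n(e⁻)/2 = 0.7756 mol, i.e. m_theo = 0.7756 × 54.94 = 42.61 g.
Efficiency = m_actual / m_theo = 26.9 / 42.61 = 63.1 %.

63.1 %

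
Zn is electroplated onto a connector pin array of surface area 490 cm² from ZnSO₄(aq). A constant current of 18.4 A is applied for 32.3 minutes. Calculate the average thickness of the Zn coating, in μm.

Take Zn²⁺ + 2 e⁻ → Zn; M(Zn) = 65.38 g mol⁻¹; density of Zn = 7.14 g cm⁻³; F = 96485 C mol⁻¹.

34.5 μm

Q = I·t = 18.40 × 1938.0 = 35660 C; n(e⁻) = 0.3696 mol.
n(Zn) = n(e⁻)/2 = 0.1848 mol, so m = 0.1848 × 65.38 = 12.08 g.
Volume = m/ρ = 12.08 / 7.14 = 1.692 cm³.
Thickness = V/A = 1.692 / 490 = 0.00345 cm = 34.5 μm.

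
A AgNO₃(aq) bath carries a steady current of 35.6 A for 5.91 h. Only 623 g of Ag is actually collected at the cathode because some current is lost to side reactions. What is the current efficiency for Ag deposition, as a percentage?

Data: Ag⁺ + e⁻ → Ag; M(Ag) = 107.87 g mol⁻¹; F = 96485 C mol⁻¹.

73.6 %

Q = I·t = 35.60 × 21276 = 757400 C; n(e⁻) = 757400/96485 = 7.850 mol.
Theoretical n(Ag) = n(e⁻)/1 = 7.850 mol, i.e. m_theo = 7.850 × 107.87 = 846.8 g.
Efficiency = m_actual / m_theo = 623 / 846.8 = 73.6 %.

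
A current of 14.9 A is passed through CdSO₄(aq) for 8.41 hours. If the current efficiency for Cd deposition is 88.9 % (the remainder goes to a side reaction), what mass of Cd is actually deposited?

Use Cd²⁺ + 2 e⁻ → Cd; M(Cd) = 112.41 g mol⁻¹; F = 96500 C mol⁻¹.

Q = I·t = 14.90 × 30276 = 451100 C.
n(e⁻) = 451100/96500 = 4.675 mol; theoretically n(Cd) = 4.675/2 = 2.337 mol, m_theo = 262.7 g.
At 88.9 % efficiency, m_actual = 0.889 × 262.7 = 234 g.

234 g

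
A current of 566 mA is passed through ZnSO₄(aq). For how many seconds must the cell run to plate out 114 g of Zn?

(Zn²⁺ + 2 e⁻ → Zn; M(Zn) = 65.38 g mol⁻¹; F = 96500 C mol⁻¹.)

n(Zn) = m/M = 114 / 65.38 = 1.744 mol.
Each Zn atom requires 2 electrons, so n(e⁻) = 2 × 1.744 = 3.487 mol.
Q = n(e⁻)·F = 3.487 × 96500 = 336500 C.
t = Q/I = 336500 / 0.5660 A = 594600 s.

5.95 × 10⁵ s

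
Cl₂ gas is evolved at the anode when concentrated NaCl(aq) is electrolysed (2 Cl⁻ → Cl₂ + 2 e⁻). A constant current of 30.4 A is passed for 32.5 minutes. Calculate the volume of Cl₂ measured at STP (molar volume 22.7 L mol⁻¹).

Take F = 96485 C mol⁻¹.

6.97 L

Q = I·t = 30.40 A × 1950.0 s = 59280 C.
n(e⁻) = Q/F = 59280 / 96485 = 0.6144 mol.
2 electrons are transferred per Cl₂ molecule, so n(Cl₂) = 0.6144 / 2 = 0.3072 mol.
V = n × V_m = 0.3072 × 22.7 = 6.97 L.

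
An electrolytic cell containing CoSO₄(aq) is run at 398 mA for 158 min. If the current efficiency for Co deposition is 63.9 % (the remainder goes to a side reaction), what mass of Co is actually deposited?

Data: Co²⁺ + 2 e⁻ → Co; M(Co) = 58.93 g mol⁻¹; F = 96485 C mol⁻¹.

Q = I·t = 0.3980 × 9480.0 = 3773 C.
n(e⁻) = 3773/96485 = 0.03910 mol; theoretically n(Co) = 0.03910/2 = 0.01955 mol, m_theo = 1.152 g.
At 63.9 % efficiency, m_actual = 0.639 × 1.152 = 0.736 g.

0.736 g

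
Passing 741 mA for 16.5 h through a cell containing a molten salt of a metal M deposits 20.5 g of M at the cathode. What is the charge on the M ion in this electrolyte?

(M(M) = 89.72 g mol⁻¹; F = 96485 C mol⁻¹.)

Q = I·t = 0.7410 A × 59400 s = 44020 C, so n(e⁻) = 44020/96485 = 0.4562 mol.
n(M) deposited = 20.5 / 89.72 = 0.2285 mol.
Electrons per atom = n(e⁻)/n(M) = 0.4562 / 0.2285 = 2.00 ≈ 2, so the ion is M²⁺.

+2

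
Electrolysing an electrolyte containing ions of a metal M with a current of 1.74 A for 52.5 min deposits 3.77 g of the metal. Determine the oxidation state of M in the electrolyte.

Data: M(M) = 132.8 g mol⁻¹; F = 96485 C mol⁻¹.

+2

Q = I·t = 1.740 A × 3150.0 s = 5481 C, so n(e⁻) = 5481/96485 = 0.05681 mol.
n(M) deposited = 3.77 / 132.8 = 0.02839 mol.
Electrons per atom = n(e⁻)/n(M) = 0.05681 / 0.02839 = 2.00 ≈ 2, so the ion is M²⁺.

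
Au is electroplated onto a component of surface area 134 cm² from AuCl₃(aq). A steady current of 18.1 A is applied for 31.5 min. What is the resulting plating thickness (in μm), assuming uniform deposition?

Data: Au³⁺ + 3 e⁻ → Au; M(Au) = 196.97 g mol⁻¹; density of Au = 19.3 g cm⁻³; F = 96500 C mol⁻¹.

90.0 μm

Q = I·t = 18.10 × 1890.0 = 34210 C; n(e⁻) = 0.3545 mol.
n(Au) = n(e⁻)/3 = 0.1182 mol, so m = 0.1182 × 196.97 = 23.28 g.
Volume = m/ρ = 23.28 / 19.3 = 1.206 cm³.
Thickness = V/A = 1.206 / 134 = 0.00900 cm = 90.0 μm.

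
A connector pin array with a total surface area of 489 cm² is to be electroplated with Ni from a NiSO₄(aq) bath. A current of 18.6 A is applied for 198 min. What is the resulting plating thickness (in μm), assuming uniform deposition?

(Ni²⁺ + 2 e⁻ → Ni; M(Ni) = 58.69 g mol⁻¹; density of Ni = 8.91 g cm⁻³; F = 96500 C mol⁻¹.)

154 μm

Q = I·t = 18.60 × 11880 = 221000 C; n(e⁻) = 2.290 mol.
n(Ni) = n(e⁻)/2 = 1.145 mol, so m = 1.145 × 58.69 = 67.19 g.
Volume = m/ρ = 67.19 / 8.91 = 7.542 cm³.
Thickness = V/A = 7.542 / 489 = 0.0154 cm = 154 μm.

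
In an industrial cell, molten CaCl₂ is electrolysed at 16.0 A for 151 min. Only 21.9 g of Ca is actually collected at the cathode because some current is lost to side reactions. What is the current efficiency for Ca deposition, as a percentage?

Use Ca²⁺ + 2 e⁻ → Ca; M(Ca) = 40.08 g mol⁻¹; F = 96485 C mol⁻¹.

Q = I·t = 16.00 × 9060.0 = 145000 C; n(e⁻) = 145000/96485 = 1.502 mol.
Theoretical n(Ca) = n(e⁻)/2 = 0.7512 mol, i.e. m_theo = 0.7512 × 40.08 = 30.11 g.
Efficiency = m_actual / m_theo = 21.9 / 30.11 = 72.7 %.

72.7 %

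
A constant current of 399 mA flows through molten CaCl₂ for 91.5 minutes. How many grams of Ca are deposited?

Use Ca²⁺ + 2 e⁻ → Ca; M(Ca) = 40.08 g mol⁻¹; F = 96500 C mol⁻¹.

Q = I·t = 0.3990 A × 5490.0 s = 2191 C.
n(e⁻) = Q/F = 2191 / 96500 = 0.02270 mol.
Ca²⁺ + 2 e⁻ → Ca, so n(Ca) = n(e⁻)/2 = 0.01135 mol.
m = n·M = 0.01135 × 40.08 = 0.455 g.

0.455 g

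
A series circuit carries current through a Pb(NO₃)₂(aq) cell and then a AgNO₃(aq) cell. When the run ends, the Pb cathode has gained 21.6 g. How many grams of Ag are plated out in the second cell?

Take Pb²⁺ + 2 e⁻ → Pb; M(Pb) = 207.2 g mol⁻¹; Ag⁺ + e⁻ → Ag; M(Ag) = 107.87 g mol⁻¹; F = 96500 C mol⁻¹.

22.5 g

n(Pb) = 21.6 / 207.2 = 0.1042 mol.
Since Pb²⁺ + 2 e⁻ → Pb, n(e⁻) passed = 2 × 0.1042 = 0.2085 mol.
Cells in series carry the same charge, so the same 0.2085 mol of electrons passes through cell 2.
Ag⁺ + e⁻ → Ag, so n(Ag) = 0.2085 / 1 = 0.2085 mol.
m(Ag) = 0.2085 × 107.87 = 22.5 g.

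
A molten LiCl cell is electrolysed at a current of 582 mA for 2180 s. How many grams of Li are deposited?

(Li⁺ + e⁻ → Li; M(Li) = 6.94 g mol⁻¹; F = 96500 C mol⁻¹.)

0.0912 g

Q = I·t = 0.5820 A × 2180.0 s = 1269 C.
n(e⁻) = Q/F = 1269 / 96500 = 0.01315 mol.
Li⁺ + e⁻ → Li, so n(Li) = n(e⁻)/1 = 0.01315 mol.
m = n·M = 0.01315 × 6.94 = 0.0912 g.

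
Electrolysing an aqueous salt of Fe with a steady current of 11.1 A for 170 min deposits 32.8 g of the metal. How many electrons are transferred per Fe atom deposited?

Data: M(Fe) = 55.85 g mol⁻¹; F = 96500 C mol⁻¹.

Q = I·t = 11.10 A × 10200 s = 113200 C, so n(e⁻) = 113200/96500 = 1.173 mol.
n(Fe) deposited = 32.8 / 55.85 = 0.5873 mol.
Electrons per atom = n(e⁻)/n(Fe) = 1.173 / 0.5873 = 2.00 ≈ 2, so the ion is Fe²⁺.

2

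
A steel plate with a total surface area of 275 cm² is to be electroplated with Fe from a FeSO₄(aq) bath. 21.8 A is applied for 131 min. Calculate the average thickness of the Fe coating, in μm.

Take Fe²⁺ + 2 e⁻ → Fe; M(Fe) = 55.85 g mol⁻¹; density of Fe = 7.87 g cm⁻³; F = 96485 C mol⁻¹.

229 μm

Q = I·t = 21.80 × 7860.0 = 171300 C; n(e⁻) = 1.776 mol.
n(Fe) = n(e⁻)/2 = 0.8880 mol, so m = 0.8880 × 55.85 = 49.59 g.
Volume = m/ρ = 49.59 / 7.87 = 6.301 cm³.
Thickness = V/A = 6.301 / 275 = 0.0229 cm = 229 μm.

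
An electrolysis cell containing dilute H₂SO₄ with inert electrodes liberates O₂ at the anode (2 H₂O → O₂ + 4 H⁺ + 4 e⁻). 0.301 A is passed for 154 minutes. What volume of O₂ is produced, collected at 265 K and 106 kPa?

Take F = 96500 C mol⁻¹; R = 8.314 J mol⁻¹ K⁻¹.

Q = I·t = 0.3010 A × 9240.0 s = 2781 C.
n(e⁻) = Q/F = 2781 / 96500 = 0.02882 mol.
4 electrons are transferred per O₂ molecule, so n(O₂) = 0.02882 / 4 = 0.007205 mol.
V = nRT/P = (0.007205 × 8.314 × 265) / (106 × 10³ Pa) = 1.50 × 10⁻⁴ m³ = 0.150 L.

0.150 L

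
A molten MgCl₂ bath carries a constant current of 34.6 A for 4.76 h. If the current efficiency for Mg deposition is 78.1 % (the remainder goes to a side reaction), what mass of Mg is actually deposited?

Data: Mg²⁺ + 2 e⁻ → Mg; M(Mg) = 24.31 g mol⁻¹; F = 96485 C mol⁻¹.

Q = I·t = 34.60 × 17136 = 592900 C.
n(e⁻) = 592900/96485 = 6.145 mol; theoretically n(Mg) = 6.145/2 = 3.073 mol, m_theo = 74.69 g.
At 78.1 % efficiency, m_actual = 0.781 × 74.69 = 58.3 g.

58.3 g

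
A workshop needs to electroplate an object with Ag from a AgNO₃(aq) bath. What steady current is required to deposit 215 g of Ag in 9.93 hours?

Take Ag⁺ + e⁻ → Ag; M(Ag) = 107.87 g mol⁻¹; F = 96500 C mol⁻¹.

n(Ag) = 215 / 107.87 = 1.993 mol.
n(e⁻) = 1 × 1.993 = 1.993 mol.
Q = n(e⁻)·F = 1.993 × 96500 = 192300 C.
I = Q/t = 192300 / 35748 s = 5.38 A.

5.38 A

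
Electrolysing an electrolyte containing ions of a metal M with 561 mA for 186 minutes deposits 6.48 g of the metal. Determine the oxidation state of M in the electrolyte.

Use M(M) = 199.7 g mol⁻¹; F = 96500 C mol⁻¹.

+2

Q = I·t = 0.5610 A × 11160 s = 6261 C, so n(e⁻) = 6261/96500 = 0.06488 mol.
n(M) deposited = 6.48 / 199.7 = 0.03245 mol.
Electrons per atom = n(e⁻)/n(M) = 0.06488 / 0.03245 = 2.00 ≈ 2, so the ion is M²⁺.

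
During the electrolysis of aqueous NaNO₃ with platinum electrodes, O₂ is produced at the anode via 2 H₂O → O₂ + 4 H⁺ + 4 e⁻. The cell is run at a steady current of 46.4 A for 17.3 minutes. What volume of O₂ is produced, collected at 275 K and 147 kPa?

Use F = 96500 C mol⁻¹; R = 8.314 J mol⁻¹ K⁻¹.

Q = I·t = 46.40 A × 1038.0 s = 48160 C.
n(e⁻) = Q/F = 48160 / 96500 = 0.4991 mol.
4 electrons are transferred per O₂ molecule, so n(O₂) = 0.4991 / 4 = 0.1248 mol.
V = nRT/P = (0.1248 × 8.314 × 275) / (147 × 10³ Pa) = 0.00194 m³ = 1.94 L.

1.94 L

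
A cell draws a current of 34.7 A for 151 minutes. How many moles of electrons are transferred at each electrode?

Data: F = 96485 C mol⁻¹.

Q = I·t = 34.70 A × 9060.0 s = 314400 C.
n(e⁻) = Q/F = 314400 / 96485 = 3.26 mol.

3.26 mol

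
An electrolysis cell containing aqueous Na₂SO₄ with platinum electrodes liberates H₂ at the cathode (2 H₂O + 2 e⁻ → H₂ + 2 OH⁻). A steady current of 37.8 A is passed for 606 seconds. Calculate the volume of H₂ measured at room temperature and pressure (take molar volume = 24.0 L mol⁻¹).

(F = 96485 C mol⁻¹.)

Q = I·t = 37.80 A × 606.00 s = 22910 C.
n(e⁻) = Q/F = 22910 / 96485 = 0.2374 mol.
2 electrons are transferred per H₂ molecule, so n(H₂) = 0.2374 / 2 = 0.1187 mol.
V = n × V_m = 0.1187 × 24.0 = 2.85 L.

2.85 L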